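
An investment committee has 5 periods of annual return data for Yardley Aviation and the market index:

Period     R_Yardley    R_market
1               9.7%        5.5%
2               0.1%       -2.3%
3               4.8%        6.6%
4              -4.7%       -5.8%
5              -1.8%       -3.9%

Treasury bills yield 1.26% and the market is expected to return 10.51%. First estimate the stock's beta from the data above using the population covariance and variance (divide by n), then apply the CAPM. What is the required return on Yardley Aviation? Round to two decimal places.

Mean R_i = (9.7 + 0.1 + 4.8 − 4.7 − 1.8) / 5 = 1.6200%
Mean R_m = (5.5 − 2.3 + 6.6 − 5.8 − 3.9) / 5 = 0.0200%
Σ(R_i − R̄_i)(R_m − R̄_m) = 118.9180  ⇒  Cov = 118.9180 / 5 = 23.7836
Σ(R_m − R̄_m)² = 127.9480  ⇒  Var(R_m) = 127.9480 / 5 = 25.5896
β = Cov / Var(R_m) = 23.7836 / 25.5896 = 0.9294
MRP = 10.51% − 1.26% = 9.25%
E(R) = R_f + β × MRP = 1.26% + 0.9294 × 9.25% = 9.86%

9.86%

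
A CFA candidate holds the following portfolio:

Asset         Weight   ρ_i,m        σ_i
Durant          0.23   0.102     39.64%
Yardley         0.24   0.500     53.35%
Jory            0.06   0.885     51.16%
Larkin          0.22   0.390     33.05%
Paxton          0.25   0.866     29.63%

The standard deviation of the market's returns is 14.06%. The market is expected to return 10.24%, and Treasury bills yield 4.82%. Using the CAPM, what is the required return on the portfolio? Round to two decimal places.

12.26%

β_Durant = 0.102 × 39.64% / 14.06% = 0.2876
β_Yardley = 0.500 × 53.35% / 14.06% = 1.8972
β_Jory = 0.885 × 51.16% / 14.06% = 3.2202
β_Larkin = 0.390 × 33.05% / 14.06% = 0.9167
β_Paxton = 0.866 × 29.63% / 14.06% = 1.8250
β_P = Σ w_i β_i = 0.23×0.2876 + 0.24×1.8972 + 0.06×3.2202 + 0.22×0.9167 + 0.25×1.8250 = 1.3726
MRP = 10.24% − 4.82% = 5.42%
E(R_P) = R_f + β_P × MRP = 4.82% + 1.3726 × 5.42% = 12.26%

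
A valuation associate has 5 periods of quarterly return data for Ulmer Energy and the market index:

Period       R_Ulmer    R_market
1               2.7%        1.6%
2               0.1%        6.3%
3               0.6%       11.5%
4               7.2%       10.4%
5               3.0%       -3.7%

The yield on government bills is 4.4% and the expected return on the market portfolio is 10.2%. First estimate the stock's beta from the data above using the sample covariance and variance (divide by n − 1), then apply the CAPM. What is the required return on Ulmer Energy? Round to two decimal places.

Mean R_i = (2.7 + 0.1 + 0.6 + 7.2 + 3.0) / 5 = 2.7200%
Mean R_m = (1.6 + 6.3 + 11.5 + 10.4 − 3.7) / 5 = 5.2200%
Σ(R_i − R̄_i)(R_m − R̄_m) = 4.6380  ⇒  Cov = 4.6380 / 4 = 1.1595
Σ(R_m − R̄_m)² = 160.1080  ⇒  Var(R_m) = 160.1080 / 4 = 40.0270
β = Cov / Var(R_m) = 1.1595 / 40.0270 = 0.0290
MRP = 10.2% − 4.4% = 5.80%
E(R) = R_f + β × MRP = 4.4% + 0.0290 × 5.8% = 4.57%

4.57%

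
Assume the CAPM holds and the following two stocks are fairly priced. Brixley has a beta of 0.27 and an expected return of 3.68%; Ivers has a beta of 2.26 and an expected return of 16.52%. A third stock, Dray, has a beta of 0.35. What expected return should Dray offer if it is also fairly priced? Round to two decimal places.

MRP (SML slope) = (16.52% − 3.68%) / (2.26 − 0.27) = 12.84% / 1.99 = 6.4523%
R_f (intercept) = 3.68% − 0.27 × 6.4523% = 1.9379%
E(R_Dray) = R_f + β × MRP = 1.9379% + 0.35 × 6.4523% = 4.20%

4.20%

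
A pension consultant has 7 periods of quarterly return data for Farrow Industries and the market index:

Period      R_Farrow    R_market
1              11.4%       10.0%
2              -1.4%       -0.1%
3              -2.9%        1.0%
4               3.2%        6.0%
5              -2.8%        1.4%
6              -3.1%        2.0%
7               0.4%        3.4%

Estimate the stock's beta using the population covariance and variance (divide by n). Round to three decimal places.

Mean R_i = (11.4 − 1.4 − 2.9 + 3.2 − 2.8 − 3.1 + 0.4) / 7 = 0.6857%
Mean R_m = (10.0 − 0.1 + 1.0 + 6.0 + 1.4 + 2.0 + 3.4) / 7 = 3.3857%
Σ(R_i − R̄_i)(R_m − R̄_m) = 105.4286  ⇒  Cov = 105.4286 / 7 = 15.0612
Σ(R_m − R̄_m)² = 74.2886  ⇒  Var(R_m) = 74.2886 / 7 = 10.6127
β = Cov / Var(R_m) = 15.0612 / 10.6127 = 1.4192

1.419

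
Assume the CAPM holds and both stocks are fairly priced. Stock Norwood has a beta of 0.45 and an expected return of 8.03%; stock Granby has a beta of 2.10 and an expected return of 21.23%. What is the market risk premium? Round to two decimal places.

8.00%

Both satisfy E(R) = R_f + β·MRP, so the slope of the SML is
MRP = (21.23% − 8.03%) / (2.10 − 0.45) = 13.20% / 1.65 = 8.0000%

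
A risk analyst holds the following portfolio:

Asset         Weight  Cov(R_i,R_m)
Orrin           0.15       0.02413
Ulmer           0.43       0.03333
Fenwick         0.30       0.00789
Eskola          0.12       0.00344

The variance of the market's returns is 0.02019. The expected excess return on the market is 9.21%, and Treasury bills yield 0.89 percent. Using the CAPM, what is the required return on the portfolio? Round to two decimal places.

β_Orrin = 0.02413 / 0.02019 = 1.1951
β_Ulmer = 0.03333 / 0.02019 = 1.6508
β_Fenwick = 0.00789 / 0.02019 = 0.3908
β_Eskola = 0.00344 / 0.02019 = 0.1704
β_P = Σ w_i β_i = 0.15×1.1951 + 0.43×1.6508 + 0.30×0.3908 + 0.12×0.1704 = 1.0268
E(R_P) = R_f + β_P × MRP = 0.89% + 1.0268 × 9.21% = 10.35%

10.35%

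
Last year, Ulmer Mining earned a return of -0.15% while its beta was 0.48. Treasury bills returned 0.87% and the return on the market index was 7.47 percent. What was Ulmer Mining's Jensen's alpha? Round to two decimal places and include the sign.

Market excess return = 7.47% − 0.87% = 6.60%
CAPM benchmark = R_f + β(R_m − R_f) = 0.87% + 0.48 × 6.60% = 4.0380%
α = actual − benchmark = -0.15% − 4.0380% = -4.19%

-4.19%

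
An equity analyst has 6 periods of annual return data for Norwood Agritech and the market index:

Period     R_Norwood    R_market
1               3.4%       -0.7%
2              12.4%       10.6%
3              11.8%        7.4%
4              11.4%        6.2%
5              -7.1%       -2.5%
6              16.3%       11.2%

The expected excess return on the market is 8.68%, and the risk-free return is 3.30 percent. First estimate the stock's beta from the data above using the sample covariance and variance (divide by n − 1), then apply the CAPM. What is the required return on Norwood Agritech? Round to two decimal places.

Mean R_i = (3.4 + 12.4 + 11.8 + 11.4 − 7.1 + 16.3) / 6 = 8.0333%
Mean R_m = (-0.7 + 10.6 + 7.4 + 6.2 − 2.5 + 11.2) / 6 = 5.3667%
Σ(R_i − R̄_i)(R_m − R̄_m) = 228.6967  ⇒  Cov = 228.6967 / 5 = 45.7393
Σ(R_m − R̄_m)² = 164.9333  ⇒  Var(R_m) = 164.9333 / 5 = 32.9867
β = Cov / Var(R_m) = 45.7393 / 32.9867 = 1.3866
E(R) = R_f + β × MRP = 3.30% + 1.3866 × 8.68% = 15.34%

15.34%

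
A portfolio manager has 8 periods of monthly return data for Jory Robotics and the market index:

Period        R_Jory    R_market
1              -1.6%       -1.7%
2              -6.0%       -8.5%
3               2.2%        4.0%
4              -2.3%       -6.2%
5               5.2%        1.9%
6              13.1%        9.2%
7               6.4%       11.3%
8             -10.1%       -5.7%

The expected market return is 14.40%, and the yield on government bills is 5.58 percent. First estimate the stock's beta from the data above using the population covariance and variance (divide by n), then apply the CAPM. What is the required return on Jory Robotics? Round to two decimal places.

13.41%

Mean R_i = (-1.6 − 6.0 + 2.2 − 2.3 + 5.2 + 13.1 + 6.4 − 10.1) / 8 = 0.8625%
Mean R_m = (-1.7 − 8.5 + 4.0 − 6.2 + 1.9 + 9.2 + 11.3 − 5.7) / 8 = 0.5375%
Σ(R_i − R̄_i)(R_m − R̄_m) = 333.3613  ⇒  Cov = 333.3613 / 8 = 41.6702
Σ(R_m − R̄_m)² = 375.6988  ⇒  Var(R_m) = 375.6988 / 8 = 46.9624
β = Cov / Var(R_m) = 41.6702 / 46.9624 = 0.8873
MRP = 14.40% − 5.58% = 8.82%
E(R) = R_f + β × MRP = 5.58% + 0.8873 × 8.82% = 13.41%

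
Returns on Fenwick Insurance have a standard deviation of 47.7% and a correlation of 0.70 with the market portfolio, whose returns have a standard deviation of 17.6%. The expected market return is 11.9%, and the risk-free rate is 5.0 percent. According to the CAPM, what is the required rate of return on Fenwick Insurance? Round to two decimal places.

β = ρ × σ_i / σ_m = 0.70 × 47.7% / 17.6% = 1.8972
MRP = 11.9% − 5.0% = 6.90%
E(R) = 5.0% + 1.8972 × 6.9% = 18.09%

18.09%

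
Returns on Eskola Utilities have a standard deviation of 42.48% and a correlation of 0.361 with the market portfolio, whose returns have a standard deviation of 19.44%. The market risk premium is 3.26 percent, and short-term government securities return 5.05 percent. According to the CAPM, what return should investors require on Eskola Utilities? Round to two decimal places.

7.62%

β = ρ × σ_i / σ_m = 0.361 × 42.48% / 19.44% = 0.7889
E(R) = 5.05% + 0.7889 × 3.26% = 7.62%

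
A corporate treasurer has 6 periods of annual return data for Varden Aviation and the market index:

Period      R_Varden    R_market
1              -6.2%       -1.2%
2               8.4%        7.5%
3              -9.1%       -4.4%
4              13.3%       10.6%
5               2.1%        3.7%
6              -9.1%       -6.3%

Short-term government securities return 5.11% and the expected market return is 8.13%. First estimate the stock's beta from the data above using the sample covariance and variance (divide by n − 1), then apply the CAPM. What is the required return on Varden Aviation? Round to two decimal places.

9.34%

Mean R_i = (-6.2 + 8.4 − 9.1 + 13.3 + 2.1 − 9.1) / 6 = -0.1000%
Mean R_m = (-1.2 + 7.5 − 4.4 + 10.6 + 3.7 − 6.3) / 6 = 1.6500%
Σ(R_i − R̄_i)(R_m − R̄_m) = 317.5500  ⇒  Cov = 317.5500 / 5 = 63.5100
Σ(R_m − R̄_m)² = 226.4550  ⇒  Var(R_m) = 226.4550 / 5 = 45.2910
β = Cov / Var(R_m) = 63.5100 / 45.2910 = 1.4023
MRP = 8.13% − 5.11% = 3.02%
E(R) = R_f + β × MRP = 5.11% + 1.4023 × 3.02% = 9.34%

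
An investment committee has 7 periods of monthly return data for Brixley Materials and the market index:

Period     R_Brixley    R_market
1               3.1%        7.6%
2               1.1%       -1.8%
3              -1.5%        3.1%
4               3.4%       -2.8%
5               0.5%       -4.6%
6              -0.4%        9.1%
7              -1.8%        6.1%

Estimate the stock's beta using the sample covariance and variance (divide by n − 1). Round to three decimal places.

-0.111

Mean R_i = (3.1 + 1.1 − 1.5 + 3.4 + 0.5 − 0.4 − 1.8) / 7 = 0.6286%
Mean R_m = (7.6 − 1.8 + 3.1 − 2.8 − 4.6 + 9.1 + 6.1) / 7 = 2.3857%
Σ(R_i − R̄_i)(R_m − R̄_m) = -20.0071  ⇒  Cov = -20.0071 / 6 = -3.3345
Σ(R_m − R̄_m)² = 179.7886  ⇒  Var(R_m) = 179.7886 / 6 = 29.9648
β = Cov / Var(R_m) = -3.3345 / 29.9648 = -0.1113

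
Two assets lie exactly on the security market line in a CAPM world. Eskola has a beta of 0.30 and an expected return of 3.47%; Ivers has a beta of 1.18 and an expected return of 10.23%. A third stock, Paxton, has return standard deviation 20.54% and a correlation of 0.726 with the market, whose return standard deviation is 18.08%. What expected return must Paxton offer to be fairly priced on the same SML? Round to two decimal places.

MRP = (10.23% − 3.47%) / (1.18 − 0.30) = 7.6818%
R_f = 3.47% − 0.30 × 7.6818% = 1.1655%
β_Paxton = ρ·σ_i/σ_m = 0.726 × 20.54 / 18.08 = 0.8248
E(R_Paxton) = R_f + β × MRP = 1.1655% + 0.8248 × 7.6818% = 7.50%

7.50%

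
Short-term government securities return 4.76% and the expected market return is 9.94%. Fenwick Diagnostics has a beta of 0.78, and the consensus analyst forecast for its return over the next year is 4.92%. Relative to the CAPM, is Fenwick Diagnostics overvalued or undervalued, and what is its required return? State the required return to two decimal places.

MRP = 9.94% − 4.76% = 5.18%
Required return = R_f + β·MRP = 4.76% + 0.78 × 5.18% = 8.80%
Forecast 4.92% < required 8.80% → the stock plots below the SML → overvalued.

Overvalued; required return 8.80%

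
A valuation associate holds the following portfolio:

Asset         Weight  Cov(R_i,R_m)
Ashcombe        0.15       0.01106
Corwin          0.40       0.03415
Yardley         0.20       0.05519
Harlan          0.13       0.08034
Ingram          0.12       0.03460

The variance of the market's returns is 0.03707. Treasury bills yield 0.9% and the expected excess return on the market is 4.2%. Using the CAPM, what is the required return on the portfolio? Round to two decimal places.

β_Ashcombe = 0.01106 / 0.03707 = 0.2984
β_Corwin = 0.03415 / 0.03707 = 0.9212
β_Yardley = 0.05519 / 0.03707 = 1.4888
β_Harlan = 0.08034 / 0.03707 = 2.1673
β_Ingram = 0.03460 / 0.03707 = 0.9334
β_P = Σ w_i β_i = 0.15×0.2984 + 0.40×0.9212 + 0.20×1.4888 + 0.13×2.1673 + 0.12×0.9334 = 1.1048
E(R_P) = R_f + β_P × MRP = 0.9% + 1.1048 × 4.2% = 5.54%

5.54%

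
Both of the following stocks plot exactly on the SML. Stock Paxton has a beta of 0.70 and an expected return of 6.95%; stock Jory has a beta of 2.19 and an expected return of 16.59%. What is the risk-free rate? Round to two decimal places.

Both satisfy E(R) = R_f + β·MRP, so the slope of the SML is
MRP = (16.59% − 6.95%) / (2.19 − 0.70) = 9.64% / 1.49 = 6.4698%
R_f = E(R_Paxton) − β_Paxton·MRP = 6.95% − 0.70 × 6.4698% = 2.4211%

2.42%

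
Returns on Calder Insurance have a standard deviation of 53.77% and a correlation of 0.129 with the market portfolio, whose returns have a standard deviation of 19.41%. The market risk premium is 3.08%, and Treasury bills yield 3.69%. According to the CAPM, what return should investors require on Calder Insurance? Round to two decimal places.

4.79%

β = ρ × σ_i / σ_m = 0.129 × 53.77% / 19.41% = 0.3574
E(R) = 3.69% + 0.3574 × 3.08% = 4.79%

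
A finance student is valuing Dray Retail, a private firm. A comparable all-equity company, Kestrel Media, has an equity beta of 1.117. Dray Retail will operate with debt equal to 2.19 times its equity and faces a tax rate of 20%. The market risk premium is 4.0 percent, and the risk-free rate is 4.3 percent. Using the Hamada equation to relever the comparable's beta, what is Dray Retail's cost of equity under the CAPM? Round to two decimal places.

16.60%

β_L = β_U × [1 + (1 − t)(D/E)] = 1.117 × [1 + (1 − 0.20) × 2.19]
    = 1.117 × [1 + 0.80 × 2.19] = 1.117 × 2.7520 = 3.0740
E(R) = R_f + β_L × MRP = 4.3% + 3.0740 × 4.0% = 16.60%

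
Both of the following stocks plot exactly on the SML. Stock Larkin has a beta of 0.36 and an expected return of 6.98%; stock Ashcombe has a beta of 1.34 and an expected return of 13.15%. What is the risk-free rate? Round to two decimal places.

Both satisfy E(R) = R_f + β·MRP, so the slope of the SML is
MRP = (13.15% − 6.98%) / (1.34 − 0.36) = 6.17% / 0.98 = 6.2959%
R_f = E(R_Larkin) − β_Larkin·MRP = 6.98% − 0.36 × 6.2959% = 4.7135%

4.71%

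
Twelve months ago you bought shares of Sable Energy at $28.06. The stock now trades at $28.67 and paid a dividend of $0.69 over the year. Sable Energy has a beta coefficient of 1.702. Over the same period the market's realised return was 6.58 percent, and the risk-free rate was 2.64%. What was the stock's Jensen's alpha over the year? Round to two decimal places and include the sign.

Realised HPR = (P1 + D1 − P0) / P0 = (28.67 + 0.69 − 28.06) / 28.06 = 1.30 / 28.06 = 4.6329%
MRP = 6.58% − 2.64% = 3.94%
CAPM required = R_f + β·MRP = 2.64% + 1.702 × 3.94% = 9.34588%
α = realised − required = 4.6329% − 9.34588% = -4.71%

-4.71%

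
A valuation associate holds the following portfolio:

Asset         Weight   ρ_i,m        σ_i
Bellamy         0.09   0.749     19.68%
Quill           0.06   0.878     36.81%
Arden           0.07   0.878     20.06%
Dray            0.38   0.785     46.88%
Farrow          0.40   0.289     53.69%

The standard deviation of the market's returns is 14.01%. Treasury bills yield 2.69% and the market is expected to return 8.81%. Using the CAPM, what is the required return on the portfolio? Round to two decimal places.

β_Bellamy = 0.749 × 19.68% / 14.01% = 1.0521
β_Quill = 0.878 × 36.81% / 14.01% = 2.3069
β_Arden = 0.878 × 20.06% / 14.01% = 1.2572
β_Dray = 0.785 × 46.88% / 14.01% = 2.6268
β_Farrow = 0.289 × 53.69% / 14.01% = 1.1075
β_P = Σ w_i β_i = 0.09×1.0521 + 0.06×2.3069 + 0.07×1.2572 + 0.38×2.6268 + 0.40×1.1075 = 1.7623
MRP = 8.81% − 2.69% = 6.12%
E(R_P) = R_f + β_P × MRP = 2.69% + 1.7623 × 6.12% = 13.48%

13.48%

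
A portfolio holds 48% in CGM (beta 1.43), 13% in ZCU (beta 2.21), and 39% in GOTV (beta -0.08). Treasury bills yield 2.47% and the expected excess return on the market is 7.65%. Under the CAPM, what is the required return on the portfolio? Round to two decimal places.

9.68%

β_P = Σ w_i β_i = 0.48×1.43 + 0.13×2.21 + 0.39×-0.08 = 0.9425
E(R_P) = R_f + β_P × MRP = 2.47% + 0.9425 × 7.65% = 9.68%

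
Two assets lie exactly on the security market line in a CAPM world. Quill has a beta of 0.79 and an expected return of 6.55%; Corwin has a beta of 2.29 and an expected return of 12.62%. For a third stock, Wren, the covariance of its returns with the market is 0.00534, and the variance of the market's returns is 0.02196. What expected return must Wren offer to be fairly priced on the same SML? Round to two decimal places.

MRP = (12.62% − 6.55%) / (2.29 − 0.79) = 4.0467%
R_f = 6.55% − 0.79 × 4.0467% = 3.3531%
β_Wren = Cov / Var(R_m) = 0.00534 / 0.02196 = 0.2432
E(R_Wren) = R_f + β × MRP = 3.3531% + 0.2432 × 4.0467% = 4.34%

4.34%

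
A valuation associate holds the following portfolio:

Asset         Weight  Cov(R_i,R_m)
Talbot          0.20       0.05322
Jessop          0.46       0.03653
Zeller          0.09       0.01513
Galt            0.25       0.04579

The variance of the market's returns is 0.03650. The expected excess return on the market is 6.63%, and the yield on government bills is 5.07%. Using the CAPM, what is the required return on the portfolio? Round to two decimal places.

12.38%

β_Talbot = 0.05322 / 0.03650 = 1.4581
β_Jessop = 0.03653 / 0.03650 = 1.0008
β_Zeller = 0.01513 / 0.03650 = 0.4145
β_Galt = 0.04579 / 0.03650 = 1.2545
β_P = Σ w_i β_i = 0.20×1.4581 + 0.46×1.0008 + 0.09×0.4145 + 0.25×1.2545 = 1.1029
E(R_P) = R_f + β_P × MRP = 5.07% + 1.1029 × 6.63% = 12.38%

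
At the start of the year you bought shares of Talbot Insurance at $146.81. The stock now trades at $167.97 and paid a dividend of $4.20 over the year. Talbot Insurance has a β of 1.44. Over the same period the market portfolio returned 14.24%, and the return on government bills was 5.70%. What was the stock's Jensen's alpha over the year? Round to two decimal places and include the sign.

-0.72%

Realised HPR = (P1 + D1 − P0) / P0 = (167.97 + 4.20 − 146.81) / 146.81 = 25.36 / 146.81 = 17.2740%
MRP = 14.24% − 5.70% = 8.54%
CAPM required = R_f + β·MRP = 5.70% + 1.44 × 8.54% = 17.9976%
α = realised − required = 17.2740% − 17.9976% = -0.72%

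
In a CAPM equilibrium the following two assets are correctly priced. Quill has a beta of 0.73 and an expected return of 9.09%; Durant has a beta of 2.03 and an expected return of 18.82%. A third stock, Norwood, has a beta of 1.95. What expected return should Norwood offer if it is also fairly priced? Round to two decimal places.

MRP (SML slope) = (18.82% − 9.09%) / (2.03 − 0.73) = 9.73% / 1.30 = 7.4846%
R_f (intercept) = 9.09% − 0.73 × 7.4846% = 3.6262%
E(R_Norwood) = R_f + β × MRP = 3.6262% + 1.95 × 7.4846% = 18.22%

18.22%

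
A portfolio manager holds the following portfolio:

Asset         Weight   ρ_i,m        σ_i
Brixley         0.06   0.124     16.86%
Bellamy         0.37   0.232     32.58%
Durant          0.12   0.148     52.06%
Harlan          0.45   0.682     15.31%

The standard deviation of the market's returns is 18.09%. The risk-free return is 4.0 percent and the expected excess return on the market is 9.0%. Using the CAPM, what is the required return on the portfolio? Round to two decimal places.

β_Brixley = 0.124 × 16.86% / 18.09% = 0.1156
β_Bellamy = 0.232 × 32.58% / 18.09% = 0.4178
β_Durant = 0.148 × 52.06% / 18.09% = 0.4259
β_Harlan = 0.682 × 15.31% / 18.09% = 0.5772
β_P = Σ w_i β_i = 0.06×0.1156 + 0.37×0.4178 + 0.12×0.4259 + 0.45×0.5772 = 0.4724
E(R_P) = R_f + β_P × MRP = 4.0% + 0.4724 × 9.0% = 8.25%

8.25%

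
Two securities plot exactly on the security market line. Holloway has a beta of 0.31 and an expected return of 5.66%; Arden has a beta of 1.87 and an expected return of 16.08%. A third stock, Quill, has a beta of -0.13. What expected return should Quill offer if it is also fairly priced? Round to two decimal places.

MRP (SML slope) = (16.08% − 5.66%) / (1.87 − 0.31) = 10.42% / 1.56 = 6.6795%
R_f (intercept) = 5.66% − 0.31 × 6.6795% = 3.5894%
E(R_Quill) = R_f + β × MRP = 3.5894% + -0.13 × 6.6795% = 2.72%

2.72%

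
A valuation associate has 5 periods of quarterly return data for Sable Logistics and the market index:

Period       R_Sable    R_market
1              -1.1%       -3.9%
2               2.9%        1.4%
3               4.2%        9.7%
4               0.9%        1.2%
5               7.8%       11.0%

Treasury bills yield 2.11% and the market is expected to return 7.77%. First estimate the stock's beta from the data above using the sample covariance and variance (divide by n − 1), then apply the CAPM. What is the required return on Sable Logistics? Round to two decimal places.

4.93%

Mean R_i = (-1.1 + 2.9 + 4.2 + 0.9 + 7.8) / 5 = 2.9400%
Mean R_m = (-3.9 + 1.4 + 9.7 + 1.2 + 11.0) / 5 = 3.8800%
Σ(R_i − R̄_i)(R_m − R̄_m) = 78.9340  ⇒  Cov = 78.9340 / 4 = 19.7335
Σ(R_m − R̄_m)² = 158.4280  ⇒  Var(R_m) = 158.4280 / 4 = 39.6070
β = Cov / Var(R_m) = 19.7335 / 39.6070 = 0.4982
MRP = 7.77% − 2.11% = 5.66%
E(R) = R_f + β × MRP = 2.11% + 0.4982 × 5.66% = 4.93%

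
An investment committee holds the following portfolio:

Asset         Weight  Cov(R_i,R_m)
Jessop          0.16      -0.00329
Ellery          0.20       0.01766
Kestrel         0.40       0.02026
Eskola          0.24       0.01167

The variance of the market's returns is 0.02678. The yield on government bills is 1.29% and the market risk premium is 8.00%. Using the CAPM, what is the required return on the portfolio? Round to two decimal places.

5.45%

β_Jessop = -0.00329 / 0.02678 = -0.1229
β_Ellery = 0.01766 / 0.02678 = 0.6594
β_Kestrel = 0.02026 / 0.02678 = 0.7565
β_Eskola = 0.01167 / 0.02678 = 0.4358
β_P = Σ w_i β_i = 0.16×-0.1229 + 0.20×0.6594 + 0.40×0.7565 + 0.24×0.4358 = 0.5194
E(R_P) = R_f + β_P × MRP = 1.29% + 0.5194 × 8.00% = 5.45%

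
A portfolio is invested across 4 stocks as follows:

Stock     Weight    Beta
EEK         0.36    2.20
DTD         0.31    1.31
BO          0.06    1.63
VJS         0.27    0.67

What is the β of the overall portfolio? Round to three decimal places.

1.477

β_P = Σ w_i β_i = 0.36×2.20 + 0.31×1.31 + 0.06×1.63 + 0.27×0.67 = 1.4768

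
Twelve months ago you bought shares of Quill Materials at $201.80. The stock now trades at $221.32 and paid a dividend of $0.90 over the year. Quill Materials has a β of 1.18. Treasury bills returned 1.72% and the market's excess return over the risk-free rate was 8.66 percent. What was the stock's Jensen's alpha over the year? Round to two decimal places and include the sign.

-1.82%

Realised HPR = (P1 + D1 − P0) / P0 = (221.32 + 0.90 − 201.80) / 201.80 = 20.42 / 201.80 = 10.1189%
CAPM required = R_f + β·MRP = 1.72% + 1.18 × 8.66% = 11.9388%
α = realised − required = 10.1189% − 11.9388% = -1.82%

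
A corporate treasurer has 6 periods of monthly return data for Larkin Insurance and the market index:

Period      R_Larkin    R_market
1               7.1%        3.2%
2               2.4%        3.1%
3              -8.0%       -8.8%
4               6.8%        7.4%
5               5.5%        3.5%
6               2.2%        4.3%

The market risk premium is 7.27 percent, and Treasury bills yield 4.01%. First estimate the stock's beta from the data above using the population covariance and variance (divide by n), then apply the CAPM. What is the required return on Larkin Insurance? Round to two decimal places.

10.81%

Mean R_i = (7.1 + 2.4 − 8.0 + 6.8 + 5.5 + 2.2) / 6 = 2.6667%
Mean R_m = (3.2 + 3.1 − 8.8 + 7.4 + 3.5 + 4.3) / 6 = 2.1167%
Σ(R_i − R̄_i)(R_m − R̄_m) = 145.7233  ⇒  Cov = 145.7233 / 6 = 24.2872
Σ(R_m − R̄_m)² = 155.9083  ⇒  Var(R_m) = 155.9083 / 6 = 25.9847
β = Cov / Var(R_m) = 24.2872 / 25.9847 = 0.9347
E(R) = R_f + β × MRP = 4.01% + 0.9347 × 7.27% = 10.81%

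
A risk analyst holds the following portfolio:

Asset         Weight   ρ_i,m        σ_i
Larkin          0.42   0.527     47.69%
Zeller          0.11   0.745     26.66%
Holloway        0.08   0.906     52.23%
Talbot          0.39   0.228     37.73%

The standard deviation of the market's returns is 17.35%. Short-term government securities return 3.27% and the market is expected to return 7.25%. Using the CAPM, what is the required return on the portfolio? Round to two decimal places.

7.83%

β_Larkin = 0.527 × 47.69% / 17.35% = 1.4486
β_Zeller = 0.745 × 26.66% / 17.35% = 1.1448
β_Holloway = 0.906 × 52.23% / 17.35% = 2.7274
β_Talbot = 0.228 × 37.73% / 17.35% = 0.4958
β_P = Σ w_i β_i = 0.42×1.4486 + 0.11×1.1448 + 0.08×2.7274 + 0.39×0.4958 = 1.1459
MRP = 7.25% − 3.27% = 3.98%
E(R_P) = R_f + β_P × MRP = 3.27% + 1.1459 × 3.98% = 7.83%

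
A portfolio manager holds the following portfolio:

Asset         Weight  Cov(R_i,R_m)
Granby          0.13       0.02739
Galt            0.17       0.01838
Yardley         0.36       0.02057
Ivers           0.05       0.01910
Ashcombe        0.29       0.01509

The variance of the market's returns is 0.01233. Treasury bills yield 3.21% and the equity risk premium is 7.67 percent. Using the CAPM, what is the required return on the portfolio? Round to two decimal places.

15.29%

β_Granby = 0.02739 / 0.01233 = 2.2214
β_Galt = 0.01838 / 0.01233 = 1.4907
β_Yardley = 0.02057 / 0.01233 = 1.6683
β_Ivers = 0.01910 / 0.01233 = 1.5491
β_Ashcombe = 0.01509 / 0.01233 = 1.2238
β_P = Σ w_i β_i = 0.13×2.2214 + 0.17×1.4907 + 0.36×1.6683 + 0.05×1.5491 + 0.29×1.2238 = 1.5751
E(R_P) = R_f + β_P × MRP = 3.21% + 1.5751 × 7.67% = 15.29%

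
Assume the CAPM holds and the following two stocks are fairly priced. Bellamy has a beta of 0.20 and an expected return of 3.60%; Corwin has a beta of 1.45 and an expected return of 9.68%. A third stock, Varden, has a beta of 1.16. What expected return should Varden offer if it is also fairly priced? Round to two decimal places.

MRP (SML slope) = (9.68% − 3.60%) / (1.45 − 0.20) = 6.08% / 1.25 = 4.8640%
R_f (intercept) = 3.60% − 0.20 × 4.8640% = 2.6272%
E(R_Varden) = R_f + β × MRP = 2.6272% + 1.16 × 4.8640% = 8.27%

8.27%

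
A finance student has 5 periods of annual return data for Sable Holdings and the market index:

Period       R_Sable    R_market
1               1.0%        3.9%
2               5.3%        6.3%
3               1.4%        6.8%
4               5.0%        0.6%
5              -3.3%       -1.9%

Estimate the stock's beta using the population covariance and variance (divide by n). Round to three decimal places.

Mean R_i = (1.0 + 5.3 + 1.4 + 5.0 − 3.3) / 5 = 1.8800%
Mean R_m = (3.9 + 6.3 + 6.8 + 0.6 − 1.9) / 5 = 3.1400%
Σ(R_i − R̄_i)(R_m − R̄_m) = 26.5640  ⇒  Cov = 26.5640 / 5 = 5.3128
Σ(R_m − R̄_m)² = 55.8120  ⇒  Var(R_m) = 55.8120 / 5 = 11.1624
β = Cov / Var(R_m) = 5.3128 / 11.1624 = 0.4760

0.476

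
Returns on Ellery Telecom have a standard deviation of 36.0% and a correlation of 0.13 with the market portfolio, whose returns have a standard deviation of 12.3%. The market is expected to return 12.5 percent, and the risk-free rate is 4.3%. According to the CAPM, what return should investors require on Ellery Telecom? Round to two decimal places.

7.42%

β = ρ × σ_i / σ_m = 0.13 × 36.0% / 12.3% = 0.3805
MRP = 12.5% − 4.3% = 8.20%
E(R) = 4.3% + 0.3805 × 8.2% = 7.42%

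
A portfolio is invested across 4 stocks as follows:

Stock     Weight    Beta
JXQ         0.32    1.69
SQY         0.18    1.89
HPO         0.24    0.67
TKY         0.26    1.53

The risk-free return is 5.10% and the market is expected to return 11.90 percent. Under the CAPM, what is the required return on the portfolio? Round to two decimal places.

14.89%

β_P = Σ w_i β_i = 0.32×1.69 + 0.18×1.89 + 0.24×0.67 + 0.26×1.53 = 1.4396
MRP = 11.90% − 5.10% = 6.80%
E(R_P) = R_f + β_P × MRP = 5.10% + 1.4396 × 6.80% = 14.89%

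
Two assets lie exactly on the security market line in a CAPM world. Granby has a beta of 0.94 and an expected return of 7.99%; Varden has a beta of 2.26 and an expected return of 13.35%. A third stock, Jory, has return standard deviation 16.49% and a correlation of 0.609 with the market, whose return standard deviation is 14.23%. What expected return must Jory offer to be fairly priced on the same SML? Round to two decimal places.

MRP = (13.35% − 7.99%) / (2.26 − 0.94) = 4.0606%
R_f = 7.99% − 0.94 × 4.0606% = 4.1730%
β_Jory = ρ·σ_i/σ_m = 0.609 × 16.49 / 14.23 = 0.7057
E(R_Jory) = R_f + β × MRP = 4.1730% + 0.7057 × 4.0606% = 7.04%

7.04%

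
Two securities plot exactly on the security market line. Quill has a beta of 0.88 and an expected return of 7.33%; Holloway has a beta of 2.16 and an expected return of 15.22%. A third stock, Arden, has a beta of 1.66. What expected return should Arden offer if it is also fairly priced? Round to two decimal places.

MRP (SML slope) = (15.22% − 7.33%) / (2.16 − 0.88) = 7.89% / 1.28 = 6.1641%
R_f (intercept) = 7.33% − 0.88 × 6.1641% = 1.9056%
E(R_Arden) = R_f + β × MRP = 1.9056% + 1.66 × 6.1641% = 12.14%

12.14%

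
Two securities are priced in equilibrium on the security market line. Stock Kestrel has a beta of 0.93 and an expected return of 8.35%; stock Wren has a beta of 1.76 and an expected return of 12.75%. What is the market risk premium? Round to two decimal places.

5.30%

Both satisfy E(R) = R_f + β·MRP, so the slope of the SML is
MRP = (12.75% − 8.35%) / (1.76 − 0.93) = 4.40% / 0.83 = 5.3012%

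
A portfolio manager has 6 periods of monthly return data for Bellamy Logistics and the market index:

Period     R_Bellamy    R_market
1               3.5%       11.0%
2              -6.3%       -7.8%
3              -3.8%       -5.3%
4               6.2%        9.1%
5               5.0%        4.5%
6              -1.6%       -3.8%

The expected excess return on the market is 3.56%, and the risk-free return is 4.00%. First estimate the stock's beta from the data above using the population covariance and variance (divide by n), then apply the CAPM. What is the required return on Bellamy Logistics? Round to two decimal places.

6.12%

Mean R_i = (3.5 − 6.3 − 3.8 + 6.2 + 5.0 − 1.6) / 6 = 0.5000%
Mean R_m = (11.0 − 7.8 − 5.3 + 9.1 + 4.5 − 3.8) / 6 = 1.2833%
Σ(R_i − R̄_i)(R_m − R̄_m) = 188.9300  ⇒  Cov = 188.9300 / 6 = 31.4883
Σ(R_m − R̄_m)² = 317.5483  ⇒  Var(R_m) = 317.5483 / 6 = 52.9247
β = Cov / Var(R_m) = 31.4883 / 52.9247 = 0.5950
E(R) = R_f + β × MRP = 4.00% + 0.5950 × 3.56% = 6.12%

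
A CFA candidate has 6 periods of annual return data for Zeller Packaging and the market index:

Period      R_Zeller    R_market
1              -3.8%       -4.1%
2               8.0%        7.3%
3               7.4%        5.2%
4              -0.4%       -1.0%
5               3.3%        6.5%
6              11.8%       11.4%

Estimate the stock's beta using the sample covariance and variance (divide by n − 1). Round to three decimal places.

0.965

Mean R_i = (-3.8 + 8.0 + 7.4 − 0.4 + 3.3 + 11.8) / 6 = 4.3833%
Mean R_m = (-4.1 + 7.3 + 5.2 − 1.0 + 6.5 + 11.4) / 6 = 4.2167%
Σ(R_i − R̄_i)(R_m − R̄_m) = 157.9317  ⇒  Cov = 157.9317 / 5 = 31.5863
Σ(R_m − R̄_m)² = 163.6683  ⇒  Var(R_m) = 163.6683 / 5 = 32.7337
β = Cov / Var(R_m) = 31.5863 / 32.7337 = 0.9649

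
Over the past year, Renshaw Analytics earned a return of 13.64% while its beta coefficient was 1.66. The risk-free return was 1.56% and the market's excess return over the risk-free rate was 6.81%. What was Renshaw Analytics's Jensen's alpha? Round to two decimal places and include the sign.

CAPM benchmark = R_f + β(R_m − R_f) = 1.56% + 1.66 × 6.81% = 12.8646%
α = actual − benchmark = 13.64% − 12.8646% = +0.78%

+0.78%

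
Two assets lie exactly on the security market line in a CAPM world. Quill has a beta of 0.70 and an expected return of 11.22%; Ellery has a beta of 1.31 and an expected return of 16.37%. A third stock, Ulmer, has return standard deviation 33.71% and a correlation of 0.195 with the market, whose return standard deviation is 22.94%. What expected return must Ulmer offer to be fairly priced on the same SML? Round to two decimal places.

7.73%

MRP = (16.37% − 11.22%) / (1.31 − 0.70) = 8.4426%
R_f = 11.22% − 0.70 × 8.4426% = 5.3102%
β_Ulmer = ρ·σ_i/σ_m = 0.195 × 33.71 / 22.94 = 0.2865
E(R_Ulmer) = R_f + β × MRP = 5.3102% + 0.2865 × 8.4426% = 7.73%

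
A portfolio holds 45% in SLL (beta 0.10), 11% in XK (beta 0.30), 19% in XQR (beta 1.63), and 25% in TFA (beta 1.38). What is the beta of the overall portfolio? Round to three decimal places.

0.733

β_P = Σ w_i β_i = 0.45×0.10 + 0.11×0.30 + 0.19×1.63 + 0.25×1.38 = 0.7327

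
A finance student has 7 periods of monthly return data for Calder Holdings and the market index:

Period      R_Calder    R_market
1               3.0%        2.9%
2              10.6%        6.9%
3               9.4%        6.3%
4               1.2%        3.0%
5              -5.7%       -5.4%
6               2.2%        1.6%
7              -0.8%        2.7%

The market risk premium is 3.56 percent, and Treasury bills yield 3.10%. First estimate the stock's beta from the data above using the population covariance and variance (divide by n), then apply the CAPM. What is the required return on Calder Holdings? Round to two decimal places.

Mean R_i = (3.0 + 10.6 + 9.4 + 1.2 − 5.7 + 2.2 − 0.8) / 7 = 2.8429%
Mean R_m = (2.9 + 6.9 + 6.3 + 3.0 − 5.4 + 1.6 + 2.7) / 7 = 2.5714%
Σ(R_i − R̄_i)(R_m − R̄_m) = 125.6286  ⇒  Cov = 125.6286 / 7 = 17.9469
Σ(R_m − R̄_m)² = 97.4343  ⇒  Var(R_m) = 97.4343 / 7 = 13.9192
β = Cov / Var(R_m) = 17.9469 / 13.9192 = 1.2894
E(R) = R_f + β × MRP = 3.10% + 1.2894 × 3.56% = 7.69%

7.69%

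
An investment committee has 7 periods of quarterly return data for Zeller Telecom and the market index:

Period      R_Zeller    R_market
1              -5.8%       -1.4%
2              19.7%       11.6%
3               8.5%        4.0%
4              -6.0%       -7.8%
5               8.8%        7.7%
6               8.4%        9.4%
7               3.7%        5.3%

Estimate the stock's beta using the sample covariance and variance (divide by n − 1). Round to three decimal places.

Mean R_i = (-5.8 + 19.7 + 8.5 − 6.0 + 8.8 + 8.4 + 3.7) / 7 = 5.3286%
Mean R_m = (-1.4 + 11.6 + 4.0 − 7.8 + 7.7 + 9.4 + 5.3) / 7 = 4.1143%
Σ(R_i − R̄_i)(R_m − R̄_m) = 330.3071  ⇒  Cov = 330.3071 / 6 = 55.0512
Σ(R_m − R̄_m)² = 270.6086  ⇒  Var(R_m) = 270.6086 / 6 = 45.1014
β = Cov / Var(R_m) = 55.0512 / 45.1014 = 1.2206

1.221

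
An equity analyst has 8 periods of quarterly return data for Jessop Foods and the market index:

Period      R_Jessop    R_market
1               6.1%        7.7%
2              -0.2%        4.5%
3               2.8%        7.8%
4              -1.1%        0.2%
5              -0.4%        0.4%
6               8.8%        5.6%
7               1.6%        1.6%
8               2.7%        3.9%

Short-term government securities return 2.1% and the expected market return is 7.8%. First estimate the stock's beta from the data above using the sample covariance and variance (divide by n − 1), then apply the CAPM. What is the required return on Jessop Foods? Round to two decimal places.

Mean R_i = (6.1 − 0.2 + 2.8 − 1.1 − 0.4 + 8.8 + 1.6 + 2.7) / 8 = 2.5375%
Mean R_m = (7.7 + 4.5 + 7.8 + 0.2 + 0.4 + 5.6 + 1.6 + 3.9) / 8 = 3.9625%
Σ(R_i − R̄_i)(R_m − R̄_m) = 49.4613  ⇒  Cov = 49.4613 / 7 = 7.0659
Σ(R_m − R̄_m)² = 64.0988  ⇒  Var(R_m) = 64.0988 / 7 = 9.1570
β = Cov / Var(R_m) = 7.0659 / 9.1570 = 0.7716
MRP = 7.8% − 2.1% = 5.70%
E(R) = R_f + β × MRP = 2.1% + 0.7716 × 5.7% = 6.50%

6.50%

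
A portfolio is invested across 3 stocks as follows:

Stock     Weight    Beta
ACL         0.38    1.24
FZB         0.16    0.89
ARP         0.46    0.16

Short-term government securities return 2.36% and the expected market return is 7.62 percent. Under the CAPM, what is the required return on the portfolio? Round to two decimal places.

β_P = Σ w_i β_i = 0.38×1.24 + 0.16×0.89 + 0.46×0.16 = 0.6872
MRP = 7.62% − 2.36% = 5.26%
E(R_P) = R_f + β_P × MRP = 2.36% + 0.6872 × 5.26% = 5.97%

5.97%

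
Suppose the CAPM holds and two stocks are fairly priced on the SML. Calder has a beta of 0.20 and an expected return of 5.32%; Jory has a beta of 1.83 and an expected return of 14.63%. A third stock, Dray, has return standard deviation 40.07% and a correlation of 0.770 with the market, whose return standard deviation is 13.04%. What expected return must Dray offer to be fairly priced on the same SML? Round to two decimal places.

MRP = (14.63% − 5.32%) / (1.83 − 0.20) = 5.7117%
R_f = 5.32% − 0.20 × 5.7117% = 4.1777%
β_Dray = ρ·σ_i/σ_m = 0.770 × 40.07 / 13.04 = 2.3661
E(R_Dray) = R_f + β × MRP = 4.1777% + 2.3661 × 5.7117% = 17.69%

17.69%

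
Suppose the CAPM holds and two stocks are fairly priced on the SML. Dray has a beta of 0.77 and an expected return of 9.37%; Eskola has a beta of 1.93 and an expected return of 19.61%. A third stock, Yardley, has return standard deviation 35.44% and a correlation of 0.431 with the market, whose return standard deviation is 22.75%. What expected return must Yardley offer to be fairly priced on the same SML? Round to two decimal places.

8.50%

MRP = (19.61% − 9.37%) / (1.93 − 0.77) = 8.8276%
R_f = 9.37% − 0.77 × 8.8276% = 2.5727%
β_Yardley = ρ·σ_i/σ_m = 0.431 × 35.44 / 22.75 = 0.6714
E(R_Yardley) = R_f + β × MRP = 2.5727% + 0.6714 × 8.8276% = 8.50%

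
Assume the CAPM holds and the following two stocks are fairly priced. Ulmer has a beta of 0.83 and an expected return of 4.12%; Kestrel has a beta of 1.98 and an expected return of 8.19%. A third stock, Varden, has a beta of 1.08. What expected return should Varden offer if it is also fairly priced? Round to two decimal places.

MRP (SML slope) = (8.19% − 4.12%) / (1.98 − 0.83) = 4.07% / 1.15 = 3.5391%
R_f (intercept) = 4.12% − 0.83 × 3.5391% = 1.1825%
E(R_Varden) = R_f + β × MRP = 1.1825% + 1.08 × 3.5391% = 5.00%

5.00%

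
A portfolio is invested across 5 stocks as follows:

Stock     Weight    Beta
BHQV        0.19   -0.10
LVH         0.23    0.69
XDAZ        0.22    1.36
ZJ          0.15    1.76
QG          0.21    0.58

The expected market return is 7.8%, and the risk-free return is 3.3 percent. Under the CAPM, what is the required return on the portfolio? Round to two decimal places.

7.01%

β_P = Σ w_i β_i = 0.19×-0.10 + 0.23×0.69 + 0.22×1.36 + 0.15×1.76 + 0.21×0.58 = 0.8247
MRP = 7.8% − 3.3% = 4.50%
E(R_P) = R_f + β_P × MRP = 3.3% + 0.8247 × 4.5% = 7.01%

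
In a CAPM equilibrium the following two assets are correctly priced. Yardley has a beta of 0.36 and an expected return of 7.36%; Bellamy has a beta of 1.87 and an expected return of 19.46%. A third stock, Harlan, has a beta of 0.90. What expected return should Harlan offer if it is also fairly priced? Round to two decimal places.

11.69%

MRP (SML slope) = (19.46% − 7.36%) / (1.87 − 0.36) = 12.10% / 1.51 = 8.0132%
R_f (intercept) = 7.36% − 0.36 × 8.0132% = 4.4752%
E(R_Harlan) = R_f + β × MRP = 4.4752% + 0.90 × 8.0132% = 11.69%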